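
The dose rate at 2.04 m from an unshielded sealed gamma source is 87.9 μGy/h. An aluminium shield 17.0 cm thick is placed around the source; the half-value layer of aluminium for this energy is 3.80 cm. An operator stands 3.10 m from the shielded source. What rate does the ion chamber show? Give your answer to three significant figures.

Distance alone: (2.04/3.10)² = 0.4330, so 87.9 × 0.4330 = 38.06 μGy/h.
Shield: 17.0/3.80 = 4.474 half-value layers → attenuation 2^(−4.474) = 0.04500.
Combined: 38.06 × 0.04500 = 1.713 μGy/h.

1.71 μGy/h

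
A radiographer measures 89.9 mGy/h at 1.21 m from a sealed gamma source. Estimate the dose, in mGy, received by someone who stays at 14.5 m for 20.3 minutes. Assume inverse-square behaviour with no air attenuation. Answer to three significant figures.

0.212 mGy

Applying the 1/r² law, rate at 14.5 m:
89.9 × (1.21/14.5)² = 89.9 × 0.006964 = 0.6261 mGy/h.
Dose = rate × time = 0.6261 mGy/h × 0.3383 h = 0.2118 mGy.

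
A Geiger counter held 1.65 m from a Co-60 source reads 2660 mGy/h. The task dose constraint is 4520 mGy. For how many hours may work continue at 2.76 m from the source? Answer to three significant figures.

Using I₁d₁² = I₂d₂², rate at 2.76 m:
2660 × (1.65/2.76)² = 2660 × 0.3574 = 950.7 mGy/h.
Stay time = 4520 mGy ÷ 950.7 mGy/h = 4.754 h.

4.75 h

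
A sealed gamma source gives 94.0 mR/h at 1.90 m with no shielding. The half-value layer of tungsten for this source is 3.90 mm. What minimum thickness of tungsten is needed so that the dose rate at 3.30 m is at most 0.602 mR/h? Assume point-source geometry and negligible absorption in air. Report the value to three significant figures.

At 3.30 m, distance alone gives (1.90/3.30)² = 0.3315, so 94.0 × 0.3315 = 31.16 mR/h.
Further attenuation needed: 31.16/0.602 = 51.76.
n = log₂(51.76) = 5.694 half-value layers.
Thickness = 5.694 × 3.90 mm = 22.21 mm.

22.2 mm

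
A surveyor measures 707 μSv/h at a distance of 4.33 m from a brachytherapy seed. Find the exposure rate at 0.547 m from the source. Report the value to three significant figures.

Using I₁d₁² = I₂d₂², the rate at 0.547 m is
707 × (4.33/0.547)² = 707 × 62.66 = 44300 μSv/h.

44300 μSv/h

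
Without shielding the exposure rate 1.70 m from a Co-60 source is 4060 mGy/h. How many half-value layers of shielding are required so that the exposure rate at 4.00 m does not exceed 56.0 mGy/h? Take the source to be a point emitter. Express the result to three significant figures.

At 4.00 m, distance alone gives 4060 × (1.70/4.00)² = 4060 × 0.1806 = 733.2 mGy/h.
Further attenuation needed: 733.2/56.0 = 13.09.
n = log₂(13.09) = 3.710 half-value layers.

3.71 half-value layers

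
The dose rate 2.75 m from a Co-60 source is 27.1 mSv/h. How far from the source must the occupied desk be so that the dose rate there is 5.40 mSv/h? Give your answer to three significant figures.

6.16 m

Since intensity falls as 1/r², d₂ = d₁·√(I₁/I₂).
I₁/I₂ = 27.1/5.40 = 5.019, so d₂ = 2.75 × √5.019 = 6.161 m.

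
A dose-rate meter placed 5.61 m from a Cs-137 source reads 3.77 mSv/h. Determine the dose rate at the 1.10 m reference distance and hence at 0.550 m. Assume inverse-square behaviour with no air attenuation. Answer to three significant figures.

Intensity scales as (d₁/d₂)², so
At 1.10 m: (5.61/1.10)² = 26.01, so 3.77 × 26.01 = 98.06 mSv/h
At 0.550 m: (1.10/0.550)² = 4.000, so 98.06 × 4.000 = 392.2 mSv/h.

98.1 mSv/h; 392 mSv/h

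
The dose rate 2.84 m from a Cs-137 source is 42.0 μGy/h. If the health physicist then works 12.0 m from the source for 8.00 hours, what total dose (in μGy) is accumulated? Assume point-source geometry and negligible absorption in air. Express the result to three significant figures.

18.8 μGy

Applying the 1/r² law, rate at 12.0 m:
(2.84/12.0)² = 0.05601, so 42.0 × 0.05601 = 2.352 μGy/h.
Dose = rate × time = 2.352 μGy/h × 8.000 h = 18.82 μGy.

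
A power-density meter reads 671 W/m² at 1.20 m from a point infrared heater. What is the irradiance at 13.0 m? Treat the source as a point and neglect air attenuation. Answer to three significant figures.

5.72 W/m²

Applying the 1/r² law, the rate at 13.0 m is
671 × (1.20/13.0)² = 671 × 0.008521 = 5.718 W/m².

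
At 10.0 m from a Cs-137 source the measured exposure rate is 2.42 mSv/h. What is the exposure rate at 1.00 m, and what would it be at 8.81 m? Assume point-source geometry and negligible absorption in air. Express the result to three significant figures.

242 mSv/h; 3.12 mSv/h

Intensity scales as (d₁/d₂)², so
At 1.00 m: 2.42 × (10.0/1.00)² = 2.42 × 100.0 = 242.0 mSv/h
At 8.81 m: (1.00/8.81)² = 0.01288, so 242.0 × 0.01288 = 3.117 mSv/h.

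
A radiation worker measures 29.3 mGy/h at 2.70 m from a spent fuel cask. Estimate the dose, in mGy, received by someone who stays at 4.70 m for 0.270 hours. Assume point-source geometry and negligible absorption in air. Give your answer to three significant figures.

2.61 mGy

Using I₁d₁² = I₂d₂², rate at 4.70 m:
29.3 × (2.70/4.70)² = 29.3 × 0.3300 = 9.669 mGy/h.
Dose = rate × time = 9.669 mGy/h × 0.2700 h = 2.611 mGy.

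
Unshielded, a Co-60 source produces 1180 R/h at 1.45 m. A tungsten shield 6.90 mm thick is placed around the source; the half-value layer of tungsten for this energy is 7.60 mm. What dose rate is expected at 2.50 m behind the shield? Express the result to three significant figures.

Distance alone: 1180 × (1.45/2.50)² = 1180 × 0.3364 = 397.0 R/h.
Shield: 6.90/7.60 = 0.9079 half-value layers → attenuation 2^(−0.9079) = 0.5330.
Combined: 397.0 × 0.5330 = 211.6 R/h.

212 R/h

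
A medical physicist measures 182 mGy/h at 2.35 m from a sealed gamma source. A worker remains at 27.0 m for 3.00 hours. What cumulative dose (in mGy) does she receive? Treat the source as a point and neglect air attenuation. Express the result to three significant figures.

4.14 mGy

Using I₁d₁² = I₂d₂², rate at 27.0 m:
182 × (2.35/27.0)² = 182 × 0.007575 = 1.379 mGy/h.
Dose = rate × time = 1.379 mGy/h × 3.000 h = 4.137 mGy.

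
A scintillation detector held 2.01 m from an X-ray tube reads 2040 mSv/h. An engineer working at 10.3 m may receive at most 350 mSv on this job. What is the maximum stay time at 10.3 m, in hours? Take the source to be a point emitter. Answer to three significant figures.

4.51 h

Applying the 1/r² law, rate at 10.3 m:
(2.01/10.3)² = 0.03808, so 2040 × 0.03808 = 77.68 mSv/h.
Stay time = 350 mSv ÷ 77.68 mSv/h = 4.506 h.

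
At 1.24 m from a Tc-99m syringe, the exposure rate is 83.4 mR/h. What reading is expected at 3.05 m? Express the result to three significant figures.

13.8 mR/h

Using I₁d₁² = I₂d₂², the rate at 3.05 m is
83.4 × (1.24/3.05)² = 83.4 × 0.1653 = 13.79 mR/h.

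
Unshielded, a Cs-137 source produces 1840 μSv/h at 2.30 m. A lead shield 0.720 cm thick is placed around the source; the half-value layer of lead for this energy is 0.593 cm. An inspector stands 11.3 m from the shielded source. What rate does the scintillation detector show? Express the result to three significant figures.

32.9 μSv/h

Distance alone: 1840 × (2.30/11.3)² = 1840 × 0.04143 = 76.23 μSv/h.
Shield: 0.720/0.593 = 1.214 half-value layers → attenuation 2^(−1.214) = 0.4311.
Combined: 76.23 × 0.4311 = 32.86 μSv/h.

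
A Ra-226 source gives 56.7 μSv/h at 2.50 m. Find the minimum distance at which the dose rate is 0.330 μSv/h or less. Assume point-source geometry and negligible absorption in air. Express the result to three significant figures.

By the inverse-square law, d₂ = d₁·√(I₁/I₂).
I₁/I₂ = 56.7/0.330 = 171.8, so d₂ = 2.50 × √171.8 = 32.77 m.

32.8 m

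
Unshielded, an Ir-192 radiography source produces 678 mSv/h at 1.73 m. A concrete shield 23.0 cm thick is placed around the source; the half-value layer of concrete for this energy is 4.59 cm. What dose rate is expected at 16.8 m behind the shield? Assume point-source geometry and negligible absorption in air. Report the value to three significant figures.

Distance alone: (1.73/16.8)² = 0.01060, so 678 × 0.01060 = 7.187 mSv/h.
Shield: 23.0/4.59 = 5.011 half-value layers → attenuation 2^(−5.011) = 0.03101.
Combined: 7.187 × 0.03101 = 0.2229 mSv/h.

0.223 mSv/h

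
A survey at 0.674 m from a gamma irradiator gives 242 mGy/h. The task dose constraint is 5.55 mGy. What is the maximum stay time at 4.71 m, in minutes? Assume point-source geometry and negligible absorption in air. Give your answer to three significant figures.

67.2 min

By the inverse-square law, rate at 4.71 m:
(0.674/4.71)² = 0.02048, so 242 × 0.02048 = 4.956 mGy/h.
Stay time = 5.55 mGy ÷ 4.956 mGy/h = 1.120 h = 67.20 min.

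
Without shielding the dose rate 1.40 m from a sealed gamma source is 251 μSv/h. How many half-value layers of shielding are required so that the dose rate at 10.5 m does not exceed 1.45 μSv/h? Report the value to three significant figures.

1.62 half-value layers

At 10.5 m, distance alone gives 251 × (1.40/10.5)² = 251 × 0.01778 = 4.463 μSv/h.
Further attenuation needed: 4.463/1.45 = 3.078.
n = log₂(3.078) = 1.622 half-value layers.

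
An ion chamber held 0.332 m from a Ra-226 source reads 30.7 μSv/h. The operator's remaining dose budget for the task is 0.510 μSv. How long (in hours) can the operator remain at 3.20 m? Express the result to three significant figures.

1.54 h

Applying the 1/r² law, rate at 3.20 m:
30.7 × (0.332/3.20)² = 30.7 × 0.01076 = 0.3303 μSv/h.
Stay time = 0.510 μSv ÷ 0.3303 μSv/h = 1.544 h.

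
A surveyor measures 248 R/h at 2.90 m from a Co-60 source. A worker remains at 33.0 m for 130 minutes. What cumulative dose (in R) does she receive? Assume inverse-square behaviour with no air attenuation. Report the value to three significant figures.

4.15 R

Since intensity falls as 1/r², rate at 33.0 m:
248 × (2.90/33.0)² = 248 × 0.007723 = 1.915 R/h.
Dose = rate × time = 1.915 R/h × 2.167 h = 4.150 R.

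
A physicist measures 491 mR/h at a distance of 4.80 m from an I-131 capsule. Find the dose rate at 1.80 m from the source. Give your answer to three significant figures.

3490 mR/h

Since intensity falls as 1/r², the rate at 1.80 m is
491 × (4.80/1.80)² = 491 × 7.111 = 3492 mR/h.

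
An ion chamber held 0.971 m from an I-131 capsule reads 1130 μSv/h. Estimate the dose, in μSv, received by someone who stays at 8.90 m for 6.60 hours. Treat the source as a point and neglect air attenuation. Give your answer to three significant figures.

88.8 μSv

Using I₁d₁² = I₂d₂², rate at 8.90 m:
1130 × (0.971/8.90)² = 1130 × 0.01190 = 13.45 μSv/h.
Dose = rate × time = 13.45 μSv/h × 6.600 h = 88.77 μSv.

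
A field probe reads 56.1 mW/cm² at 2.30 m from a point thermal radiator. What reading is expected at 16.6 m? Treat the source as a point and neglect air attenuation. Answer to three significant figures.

Since intensity falls as 1/r², the rate at 16.6 m is
(2.30/16.6)² = 0.01920, so 56.1 × 0.01920 = 1.077 mW/cm².

1.08 mW/cm²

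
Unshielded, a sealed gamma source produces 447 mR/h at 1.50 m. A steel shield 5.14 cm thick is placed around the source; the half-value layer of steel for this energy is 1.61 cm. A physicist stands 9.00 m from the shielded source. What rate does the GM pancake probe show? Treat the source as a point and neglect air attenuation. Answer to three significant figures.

Distance alone: (1.50/9.00)² = 0.02778, so 447 × 0.02778 = 12.42 mR/h.
Shield: 5.14/1.61 = 3.193 half-value layers → attenuation 2^(−3.193) = 0.1093.
Combined: 12.42 × 0.1093 = 1.358 mR/h.

1.36 mR/h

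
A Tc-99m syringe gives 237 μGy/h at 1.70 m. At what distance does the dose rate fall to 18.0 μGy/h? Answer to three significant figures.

Since intensity falls as 1/r², d₂ = d₁·√(I₁/I₂).
I₁/I₂ = 237/18.0 = 13.17, so d₂ = 1.70 × √13.17 = 6.169 m.

6.17 m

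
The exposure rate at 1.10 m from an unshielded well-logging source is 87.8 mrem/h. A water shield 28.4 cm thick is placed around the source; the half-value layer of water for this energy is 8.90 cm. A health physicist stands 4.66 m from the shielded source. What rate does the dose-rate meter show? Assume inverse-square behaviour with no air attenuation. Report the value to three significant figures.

Distance alone: 87.8 × (1.10/4.66)² = 87.8 × 0.05572 = 4.892 mrem/h.
Shield: 28.4/8.90 = 3.191 half-value layers → attenuation 2^(−3.191) = 0.1095.
Combined: 4.892 × 0.1095 = 0.5357 mrem/h.

0.536 mrem/h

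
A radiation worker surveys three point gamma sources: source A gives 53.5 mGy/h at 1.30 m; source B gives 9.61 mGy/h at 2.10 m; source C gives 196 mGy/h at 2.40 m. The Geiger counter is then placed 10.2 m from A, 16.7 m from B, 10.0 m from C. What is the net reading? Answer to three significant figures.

Each source contributes Iᵢ·(dᵢ/rᵢ)²; contributions add.
A: 53.5 × (1.30/10.2)² = 0.8690 mGy/h
B: 9.61 × (2.10/16.7)² = 0.1520 mGy/h
C: 196 × (2.40/10.0)² = 11.29 mGy/h
Total = 0.8690 + 0.1520 + 11.29 = 12.31 mGy/h.

12.3 mGy/h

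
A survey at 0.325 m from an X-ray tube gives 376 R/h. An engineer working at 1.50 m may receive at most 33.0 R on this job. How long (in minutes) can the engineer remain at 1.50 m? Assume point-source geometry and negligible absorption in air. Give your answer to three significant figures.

112 min

Since intensity falls as 1/r², rate at 1.50 m:
(0.325/1.50)² = 0.04694, so 376 × 0.04694 = 17.65 R/h.
Stay time = 33.0 R ÷ 17.65 R/h = 1.870 h = 112.2 min.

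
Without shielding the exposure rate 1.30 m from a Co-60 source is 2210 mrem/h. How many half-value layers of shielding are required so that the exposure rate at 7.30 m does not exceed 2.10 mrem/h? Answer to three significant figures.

At 7.30 m, distance alone gives (1.30/7.30)² = 0.03171, so 2210 × 0.03171 = 70.08 mrem/h.
Further attenuation needed: 70.08/2.10 = 33.37.
n = log₂(33.37) = 5.060 half-value layers.

5.06 half-value layers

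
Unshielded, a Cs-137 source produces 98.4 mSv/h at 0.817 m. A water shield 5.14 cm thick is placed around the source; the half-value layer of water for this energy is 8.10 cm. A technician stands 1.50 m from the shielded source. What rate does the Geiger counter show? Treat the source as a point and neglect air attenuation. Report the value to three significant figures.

Distance alone: (0.817/1.50)² = 0.2967, so 98.4 × 0.2967 = 29.20 mSv/h.
Shield: 5.14/8.10 = 0.6346 half-value layers → attenuation 2^(−0.6346) = 0.6441.
Combined: 29.20 × 0.6441 = 18.81 mSv/h.

18.8 mSv/h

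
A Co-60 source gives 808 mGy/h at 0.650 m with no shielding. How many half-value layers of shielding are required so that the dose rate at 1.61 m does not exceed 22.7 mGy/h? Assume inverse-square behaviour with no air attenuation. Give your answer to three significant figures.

2.54 half-value layers

At 1.61 m, distance alone gives 808 × (0.650/1.61)² = 808 × 0.1630 = 131.7 mGy/h.
Further attenuation needed: 131.7/22.7 = 5.802.
n = log₂(5.802) = 2.537 half-value layers.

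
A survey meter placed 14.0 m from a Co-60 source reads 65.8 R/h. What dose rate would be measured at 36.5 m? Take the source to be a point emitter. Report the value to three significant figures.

Since intensity falls as 1/r², scaling from 14.0 m to 36.5 m:
65.8 × (14.0/36.5)² = 65.8 × 0.1471 = 9.679 R/h.

9.68 R/h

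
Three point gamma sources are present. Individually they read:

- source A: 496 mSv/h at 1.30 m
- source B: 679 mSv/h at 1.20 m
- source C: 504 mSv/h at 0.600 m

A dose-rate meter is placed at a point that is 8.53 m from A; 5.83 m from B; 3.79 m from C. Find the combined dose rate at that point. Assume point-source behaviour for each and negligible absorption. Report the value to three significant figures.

52.9 mSv/h

Each source contributes Iᵢ·(dᵢ/rᵢ)²; contributions add.
A: 496 × (1.30/8.53)² = 11.52 mSv/h
B: 679 × (1.20/5.83)² = 28.77 mSv/h
C: 504 × (0.600/3.79)² = 12.63 mSv/h
Total = 11.52 + 28.77 + 12.63 = 52.92 mSv/h.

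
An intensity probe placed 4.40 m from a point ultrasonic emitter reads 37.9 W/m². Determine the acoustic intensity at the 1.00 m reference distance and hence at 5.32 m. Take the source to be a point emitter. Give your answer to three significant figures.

Applying the 1/r² law,
At 1.00 m: (4.40/1.00)² = 19.36, so 37.9 × 19.36 = 733.7 W/m²
At 5.32 m: (1.00/5.32)² = 0.03533, so 733.7 × 0.03533 = 25.92 W/m².

734 W/m²; 25.9 W/m²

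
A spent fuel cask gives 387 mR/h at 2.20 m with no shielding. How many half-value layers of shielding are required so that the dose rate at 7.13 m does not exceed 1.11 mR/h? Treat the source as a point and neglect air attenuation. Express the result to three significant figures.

5.05 half-value layers

At 7.13 m, distance alone gives 387 × (2.20/7.13)² = 387 × 0.09521 = 36.85 mR/h.
Further attenuation needed: 36.85/1.11 = 33.20.
n = log₂(33.20) = 5.053 half-value layers.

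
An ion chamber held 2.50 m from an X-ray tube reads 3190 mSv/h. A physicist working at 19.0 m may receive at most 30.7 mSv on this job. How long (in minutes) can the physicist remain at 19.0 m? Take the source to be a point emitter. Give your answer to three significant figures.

By the inverse-square law, rate at 19.0 m:
3190 × (2.50/19.0)² = 3190 × 0.01731 = 55.22 mSv/h.
Stay time = 30.7 mSv ÷ 55.22 mSv/h = 0.5560 h = 33.36 min.

33.4 min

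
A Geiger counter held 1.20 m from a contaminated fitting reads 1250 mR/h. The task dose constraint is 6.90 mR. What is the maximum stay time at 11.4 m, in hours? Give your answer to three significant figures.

0.498 h

Applying the 1/r² law, rate at 11.4 m:
1250 × (1.20/11.4)² = 1250 × 0.01108 = 13.85 mR/h.
Stay time = 6.90 mR ÷ 13.85 mR/h = 0.4982 h.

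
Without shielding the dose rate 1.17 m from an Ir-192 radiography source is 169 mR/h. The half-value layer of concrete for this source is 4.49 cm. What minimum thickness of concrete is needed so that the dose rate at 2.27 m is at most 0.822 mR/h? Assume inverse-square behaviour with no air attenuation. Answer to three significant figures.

25.9 cm

At 2.27 m, distance alone gives (1.17/2.27)² = 0.2657, so 169 × 0.2657 = 44.90 mR/h.
Further attenuation needed: 44.90/0.822 = 54.62.
n = log₂(54.62) = 5.771 half-value layers.
Thickness = 5.771 × 4.49 cm = 25.91 cm.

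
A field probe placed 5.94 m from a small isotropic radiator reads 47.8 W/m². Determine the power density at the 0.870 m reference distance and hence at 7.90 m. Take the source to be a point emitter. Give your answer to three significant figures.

2230 W/m²; 27.0 W/m²

Intensity scales as (d₁/d₂)², so
At 0.870 m: (5.94/0.870)² = 46.62, so 47.8 × 46.62 = 2228 W/m²
At 7.90 m: 2228 × (0.870/7.90)² = 2228 × 0.01213 = 27.03 W/m².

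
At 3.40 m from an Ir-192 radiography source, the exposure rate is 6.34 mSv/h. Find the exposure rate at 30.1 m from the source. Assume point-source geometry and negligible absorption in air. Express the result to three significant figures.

Applying the 1/r² law, the rate at 30.1 m is
(3.40/30.1)² = 0.01276, so 6.34 × 0.01276 = 0.08090 mSv/h.

0.0809 mSv/h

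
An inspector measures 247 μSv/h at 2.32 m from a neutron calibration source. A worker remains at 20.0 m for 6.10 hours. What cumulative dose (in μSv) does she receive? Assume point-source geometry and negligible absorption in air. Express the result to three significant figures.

By the inverse-square law, rate at 20.0 m:
(2.32/20.0)² = 0.01346, so 247 × 0.01346 = 3.325 μSv/h.
Dose = rate × time = 3.325 μSv/h × 6.100 h = 20.28 μSv.

20.3 μSv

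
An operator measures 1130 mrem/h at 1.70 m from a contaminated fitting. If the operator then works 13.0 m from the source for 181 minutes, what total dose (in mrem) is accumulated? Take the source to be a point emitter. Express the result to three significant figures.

58.3 mrem

Applying the 1/r² law, rate at 13.0 m:
(1.70/13.0)² = 0.01710, so 1130 × 0.01710 = 19.32 mrem/h.
Dose = rate × time = 19.32 mrem/h × 3.017 h = 58.29 mrem.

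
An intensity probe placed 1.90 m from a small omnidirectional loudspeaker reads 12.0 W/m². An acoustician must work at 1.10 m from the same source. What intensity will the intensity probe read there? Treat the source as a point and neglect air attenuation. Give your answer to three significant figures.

35.8 W/m²

Intensity scales as (d₁/d₂)², so scaling from 1.90 m to 1.10 m:
12.0 × (1.90/1.10)² = 12.0 × 2.983 = 35.80 W/m².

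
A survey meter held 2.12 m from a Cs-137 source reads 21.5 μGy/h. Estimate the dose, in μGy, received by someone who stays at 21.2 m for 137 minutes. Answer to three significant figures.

Applying the 1/r² law, rate at 21.2 m:
21.5 × (2.12/21.2)² = 21.5 × 0.01000 = 0.2150 μGy/h.
Dose = rate × time = 0.2150 μGy/h × 2.283 h = 0.4908 μGy.

0.491 μGy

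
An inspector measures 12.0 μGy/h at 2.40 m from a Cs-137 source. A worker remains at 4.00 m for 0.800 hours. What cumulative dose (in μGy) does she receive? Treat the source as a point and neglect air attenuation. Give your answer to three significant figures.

3.46 μGy

Using I₁d₁² = I₂d₂², rate at 4.00 m:
(2.40/4.00)² = 0.3600, so 12.0 × 0.3600 = 4.320 μGy/h.
Dose = rate × time = 4.320 μGy/h × 0.8000 h = 3.456 μGy.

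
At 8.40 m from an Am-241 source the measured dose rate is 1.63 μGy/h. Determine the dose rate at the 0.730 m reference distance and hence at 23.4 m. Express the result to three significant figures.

216 μGy/h; 0.210 μGy/h

Applying the 1/r² law,
At 0.730 m: (8.40/0.730)² = 132.4, so 1.63 × 132.4 = 215.8 μGy/h
At 23.4 m: 215.8 × (0.730/23.4)² = 215.8 × 0.0009732 = 0.2100 μGy/h.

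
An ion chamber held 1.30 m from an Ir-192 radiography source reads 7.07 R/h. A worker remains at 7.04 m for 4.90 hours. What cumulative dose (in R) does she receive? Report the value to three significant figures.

1.18 R

Intensity scales as (d₁/d₂)², so rate at 7.04 m:
(1.30/7.04)² = 0.03410, so 7.07 × 0.03410 = 0.2411 R/h.
Dose = rate × time = 0.2411 R/h × 4.900 h = 1.181 R.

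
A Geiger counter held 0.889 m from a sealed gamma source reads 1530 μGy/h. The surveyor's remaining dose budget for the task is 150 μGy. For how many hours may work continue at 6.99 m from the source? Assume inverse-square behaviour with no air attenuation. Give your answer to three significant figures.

6.06 h

Intensity scales as (d₁/d₂)², so rate at 6.99 m:
(0.889/6.99)² = 0.01618, so 1530 × 0.01618 = 24.76 μGy/h.
Stay time = 150 μGy ÷ 24.76 μGy/h = 6.058 h.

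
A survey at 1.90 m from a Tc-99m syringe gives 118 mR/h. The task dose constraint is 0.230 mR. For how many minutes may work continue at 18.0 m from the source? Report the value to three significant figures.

10.5 min

Applying the 1/r² law, rate at 18.0 m:
118 × (1.90/18.0)² = 118 × 0.01114 = 1.315 mR/h.
Stay time = 0.230 mR ÷ 1.315 mR/h = 0.1749 h = 10.49 min.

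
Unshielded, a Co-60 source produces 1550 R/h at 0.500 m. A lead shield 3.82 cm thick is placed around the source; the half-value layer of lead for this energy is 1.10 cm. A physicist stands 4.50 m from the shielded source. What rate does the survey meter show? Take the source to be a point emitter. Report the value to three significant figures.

1.72 R/h

Distance alone: 1550 × (0.500/4.50)² = 1550 × 0.01235 = 19.14 R/h.
Shield: 3.82/1.10 = 3.473 half-value layers → attenuation 2^(−3.473) = 0.09006.
Combined: 19.14 × 0.09006 = 1.724 R/h.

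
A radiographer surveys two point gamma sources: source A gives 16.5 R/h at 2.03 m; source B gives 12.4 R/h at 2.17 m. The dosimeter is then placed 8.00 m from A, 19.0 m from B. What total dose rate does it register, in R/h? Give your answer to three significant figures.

By superposition, sum each source's inverse-square contribution:
A: 16.5 × (2.03/8.00)² = 1.062 R/h
B: 12.4 × (2.17/19.0)² = 0.1617 R/h
Total = 1.062 + 0.1617 = 1.224 R/h.

1.22 R/h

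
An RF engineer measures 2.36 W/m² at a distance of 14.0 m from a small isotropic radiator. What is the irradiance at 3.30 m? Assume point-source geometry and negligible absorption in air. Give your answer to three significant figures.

42.5 W/m²

Applying the 1/r² law, the rate at 3.30 m is
(14.0/3.30)² = 18.00, so 2.36 × 18.00 = 42.48 W/m².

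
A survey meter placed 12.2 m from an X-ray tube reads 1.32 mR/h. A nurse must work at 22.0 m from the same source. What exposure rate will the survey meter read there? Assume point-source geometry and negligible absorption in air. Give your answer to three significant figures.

Using I₁d₁² = I₂d₂², scaling from 12.2 m to 22.0 m:
1.32 × (12.2/22.0)² = 1.32 × 0.3075 = 0.4059 mR/h.

0.406 mR/h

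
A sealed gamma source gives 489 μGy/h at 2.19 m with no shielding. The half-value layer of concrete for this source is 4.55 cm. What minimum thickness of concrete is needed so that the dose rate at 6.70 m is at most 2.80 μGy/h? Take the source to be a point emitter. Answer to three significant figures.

19.2 cm

At 6.70 m, distance alone gives 489 × (2.19/6.70)² = 489 × 0.1068 = 52.23 μGy/h.
Further attenuation needed: 52.23/2.80 = 18.65.
n = log₂(18.65) = 4.221 half-value layers.
Thickness = 4.221 × 4.55 cm = 19.21 cm.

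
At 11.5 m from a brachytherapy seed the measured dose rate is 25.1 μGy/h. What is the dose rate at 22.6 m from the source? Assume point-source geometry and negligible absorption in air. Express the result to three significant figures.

Intensity scales as (d₁/d₂)², so scaling from 11.5 m to 22.6 m:
25.1 × (11.5/22.6)² = 25.1 × 0.2589 = 6.498 μGy/h.

6.50 μGy/h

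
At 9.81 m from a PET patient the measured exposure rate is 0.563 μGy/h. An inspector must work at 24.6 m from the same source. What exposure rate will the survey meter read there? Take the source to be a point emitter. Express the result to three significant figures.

By the inverse-square law, scaling from 9.81 m to 24.6 m:
0.563 × (9.81/24.6)² = 0.563 × 0.1590 = 0.08952 μGy/h.

0.0895 μGy/h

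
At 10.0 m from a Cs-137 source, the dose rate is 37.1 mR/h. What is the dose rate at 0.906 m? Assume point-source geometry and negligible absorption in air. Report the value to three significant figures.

Intensity scales as (d₁/d₂)², so the rate at 0.906 m is
37.1 × (10.0/0.906)² = 37.1 × 121.8 = 4519 mR/h.

4520 mR/h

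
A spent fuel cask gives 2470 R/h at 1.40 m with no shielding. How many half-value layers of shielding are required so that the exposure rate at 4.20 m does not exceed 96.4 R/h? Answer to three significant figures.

At 4.20 m, distance alone gives 2470 × (1.40/4.20)² = 2470 × 0.1111 = 274.4 R/h.
Further attenuation needed: 274.4/96.4 = 2.846.
n = log₂(2.846) = 1.509 half-value layers.

1.51 half-value layers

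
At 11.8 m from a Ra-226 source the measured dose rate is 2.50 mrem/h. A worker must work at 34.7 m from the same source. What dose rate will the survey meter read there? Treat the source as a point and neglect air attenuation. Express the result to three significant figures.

Using I₁d₁² = I₂d₂², scaling from 11.8 m to 34.7 m:
(11.8/34.7)² = 0.1156, so 2.50 × 0.1156 = 0.2890 mrem/h.

0.289 mrem/h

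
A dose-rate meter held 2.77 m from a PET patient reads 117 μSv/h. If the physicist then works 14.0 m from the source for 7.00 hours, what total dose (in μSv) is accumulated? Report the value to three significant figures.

Since intensity falls as 1/r², rate at 14.0 m:
117 × (2.77/14.0)² = 117 × 0.03915 = 4.581 μSv/h.
Dose = rate × time = 4.581 μSv/h × 7.000 h = 32.07 μSv.

32.1 μSv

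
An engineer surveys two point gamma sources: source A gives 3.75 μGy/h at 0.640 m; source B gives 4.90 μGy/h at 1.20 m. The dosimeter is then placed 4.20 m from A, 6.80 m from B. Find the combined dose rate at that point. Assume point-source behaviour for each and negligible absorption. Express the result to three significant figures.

By superposition, sum each source's inverse-square contribution:
A: 3.75 × (0.640/4.20)² = 0.08707 μGy/h
B: 4.90 × (1.20/6.80)² = 0.1526 μGy/h
Total = 0.08707 + 0.1526 = 0.2397 μGy/h.

0.240 μGy/h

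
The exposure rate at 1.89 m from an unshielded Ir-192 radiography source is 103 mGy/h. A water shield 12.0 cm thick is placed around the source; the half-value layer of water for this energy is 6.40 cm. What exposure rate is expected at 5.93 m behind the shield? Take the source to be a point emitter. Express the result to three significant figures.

Distance alone: 103 × (1.89/5.93)² = 103 × 0.1016 = 10.46 mGy/h.
Shield: 12.0/6.40 = 1.875 half-value layers → attenuation 2^(−1.875) = 0.2726.
Combined: 10.46 × 0.2726 = 2.851 mGy/h.

2.85 mGy/h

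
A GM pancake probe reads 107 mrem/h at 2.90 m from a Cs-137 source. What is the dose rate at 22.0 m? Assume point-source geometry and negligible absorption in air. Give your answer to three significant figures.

By the inverse-square law, the rate at 22.0 m is
(2.90/22.0)² = 0.01738, so 107 × 0.01738 = 1.860 mrem/h.

1.86 mrem/h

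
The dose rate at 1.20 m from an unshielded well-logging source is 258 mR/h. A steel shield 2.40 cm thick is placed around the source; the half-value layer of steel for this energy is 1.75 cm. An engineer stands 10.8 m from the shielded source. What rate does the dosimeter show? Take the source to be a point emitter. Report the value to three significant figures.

1.23 mR/h

Distance alone: 258 × (1.20/10.8)² = 258 × 0.01235 = 3.186 mR/h.
Shield: 2.40/1.75 = 1.371 half-value layers → attenuation 2^(−1.371) = 0.3866.
Combined: 3.186 × 0.3866 = 1.232 mR/h.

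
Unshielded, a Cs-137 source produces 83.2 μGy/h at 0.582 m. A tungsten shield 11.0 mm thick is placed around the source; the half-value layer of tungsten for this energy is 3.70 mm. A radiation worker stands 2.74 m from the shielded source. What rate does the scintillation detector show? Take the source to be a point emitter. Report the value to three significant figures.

0.478 μGy/h

Distance alone: 83.2 × (0.582/2.74)² = 83.2 × 0.04512 = 3.754 μGy/h.
Shield: 11.0/3.70 = 2.973 half-value layers → attenuation 2^(−2.973) = 0.1274.
Combined: 3.754 × 0.1274 = 0.4783 μGy/h.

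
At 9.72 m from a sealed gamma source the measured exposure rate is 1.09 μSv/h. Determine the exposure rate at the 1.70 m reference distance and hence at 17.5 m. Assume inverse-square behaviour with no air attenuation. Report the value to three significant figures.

Applying the 1/r² law,
At 1.70 m: 1.09 × (9.72/1.70)² = 1.09 × 32.69 = 35.63 μSv/h
At 17.5 m: 35.63 × (1.70/17.5)² = 35.63 × 0.009437 = 0.3362 μSv/h.

35.6 μSv/h; 0.336 μSv/h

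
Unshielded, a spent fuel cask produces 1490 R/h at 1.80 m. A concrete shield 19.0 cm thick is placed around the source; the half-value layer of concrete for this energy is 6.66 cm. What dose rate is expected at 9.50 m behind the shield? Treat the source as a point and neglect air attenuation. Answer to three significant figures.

7.40 R/h

Distance alone: (1.80/9.50)² = 0.03590, so 1490 × 0.03590 = 53.49 R/h.
Shield: 19.0/6.66 = 2.853 half-value layers → attenuation 2^(−2.853) = 0.1384.
Combined: 53.49 × 0.1384 = 7.403 R/h.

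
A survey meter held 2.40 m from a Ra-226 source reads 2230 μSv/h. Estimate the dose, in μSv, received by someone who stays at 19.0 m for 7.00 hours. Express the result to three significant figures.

Intensity scales as (d₁/d₂)², so rate at 19.0 m:
(2.40/19.0)² = 0.01596, so 2230 × 0.01596 = 35.59 μSv/h.
Dose = rate × time = 35.59 μSv/h × 7.000 h = 249.1 μSv.

249 μSv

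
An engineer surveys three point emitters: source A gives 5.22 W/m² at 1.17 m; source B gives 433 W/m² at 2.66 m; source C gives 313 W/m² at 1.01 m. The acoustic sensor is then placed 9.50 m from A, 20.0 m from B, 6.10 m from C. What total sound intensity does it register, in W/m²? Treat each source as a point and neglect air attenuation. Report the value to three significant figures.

16.3 W/m²

By superposition, sum each source's inverse-square contribution:
A: 5.22 × (1.17/9.50)² = 0.07918 W/m²
B: 433 × (2.66/20.0)² = 7.659 W/m²
C: 313 × (1.01/6.10)² = 8.581 W/m²
Total = 0.07918 + 7.659 + 8.581 = 16.32 W/m².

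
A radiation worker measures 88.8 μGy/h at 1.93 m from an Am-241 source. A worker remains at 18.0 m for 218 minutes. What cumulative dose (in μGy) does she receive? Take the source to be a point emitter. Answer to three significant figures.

Applying the 1/r² law, rate at 18.0 m:
(1.93/18.0)² = 0.01150, so 88.8 × 0.01150 = 1.021 μGy/h.
Dose = rate × time = 1.021 μGy/h × 3.633 h = 3.709 μGy.

3.71 μGy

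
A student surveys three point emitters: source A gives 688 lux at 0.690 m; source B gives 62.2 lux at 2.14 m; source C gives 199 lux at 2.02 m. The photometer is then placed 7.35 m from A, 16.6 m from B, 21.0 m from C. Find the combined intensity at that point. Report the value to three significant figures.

8.94 lux

Each source contributes Iᵢ·(dᵢ/rᵢ)²; contributions add.
A: 688 × (0.690/7.35)² = 6.063 lux
B: 62.2 × (2.14/16.6)² = 1.034 lux
C: 199 × (2.02/21.0)² = 1.841 lux
Total = 6.063 + 1.034 + 1.841 = 8.938 lux.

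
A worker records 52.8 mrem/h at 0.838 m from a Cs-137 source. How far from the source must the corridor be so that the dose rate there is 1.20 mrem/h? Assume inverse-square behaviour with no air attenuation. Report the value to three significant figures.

5.56 m

Applying the 1/r² law, d₂ = d₁·√(I₁/I₂).
I₁/I₂ = 52.8/1.20 = 44.00, so d₂ = 0.838 × √44.00 = 5.559 m.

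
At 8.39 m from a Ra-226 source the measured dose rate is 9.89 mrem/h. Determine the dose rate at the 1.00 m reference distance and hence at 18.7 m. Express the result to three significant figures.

696 mrem/h; 1.99 mrem/h

Using I₁d₁² = I₂d₂²,
At 1.00 m: (8.39/1.00)² = 70.39, so 9.89 × 70.39 = 696.2 mrem/h
At 18.7 m: 696.2 × (1.00/18.7)² = 696.2 × 0.002860 = 1.991 mrem/h.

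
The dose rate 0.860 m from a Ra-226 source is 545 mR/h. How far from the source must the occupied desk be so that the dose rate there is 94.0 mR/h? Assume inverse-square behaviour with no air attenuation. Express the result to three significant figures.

2.07 m

Using I₁d₁² = I₂d₂², d₂ = d₁·√(I₁/I₂).
I₁/I₂ = 545/94.0 = 5.798, so d₂ = 0.860 × √5.798 = 2.071 m.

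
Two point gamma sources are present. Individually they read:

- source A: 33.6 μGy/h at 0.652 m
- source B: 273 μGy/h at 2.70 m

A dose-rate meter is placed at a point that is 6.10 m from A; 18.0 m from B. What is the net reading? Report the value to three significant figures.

Each source contributes Iᵢ·(dᵢ/rᵢ)²; contributions add.
A: 33.6 × (0.652/6.10)² = 0.3839 μGy/h
B: 273 × (2.70/18.0)² = 6.143 μGy/h
Total = 0.3839 + 6.143 = 6.527 μGy/h.

6.53 μGy/h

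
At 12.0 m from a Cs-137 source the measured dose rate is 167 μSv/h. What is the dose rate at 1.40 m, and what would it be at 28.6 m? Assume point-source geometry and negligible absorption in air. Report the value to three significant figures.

12300 μSv/h; 29.4 μSv/h

Since intensity falls as 1/r²,
At 1.40 m: 167 × (12.0/1.40)² = 167 × 73.47 = 12270 μSv/h
At 28.6 m: (1.40/28.6)² = 0.002396, so 12270 × 0.002396 = 29.40 μSv/h.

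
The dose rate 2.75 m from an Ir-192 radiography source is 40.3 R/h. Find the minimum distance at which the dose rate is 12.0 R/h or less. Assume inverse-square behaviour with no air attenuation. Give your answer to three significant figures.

Intensity scales as (d₁/d₂)², so d₂ = d₁·√(I₁/I₂).
I₁/I₂ = 40.3/12.0 = 3.358, so d₂ = 2.75 × √3.358 = 5.039 m.

5.04 m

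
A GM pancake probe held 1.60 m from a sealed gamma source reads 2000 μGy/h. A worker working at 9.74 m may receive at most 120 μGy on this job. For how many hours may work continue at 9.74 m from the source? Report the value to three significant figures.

2.22 h

Since intensity falls as 1/r², rate at 9.74 m:
(1.60/9.74)² = 0.02698, so 2000 × 0.02698 = 53.96 μGy/h.
Stay time = 120 μGy ÷ 53.96 μGy/h = 2.224 h.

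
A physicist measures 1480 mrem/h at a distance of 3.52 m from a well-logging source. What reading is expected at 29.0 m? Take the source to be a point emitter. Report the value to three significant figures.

Applying the 1/r² law, the rate at 29.0 m is
1480 × (3.52/29.0)² = 1480 × 0.01473 = 21.80 mrem/h.

21.8 mrem/h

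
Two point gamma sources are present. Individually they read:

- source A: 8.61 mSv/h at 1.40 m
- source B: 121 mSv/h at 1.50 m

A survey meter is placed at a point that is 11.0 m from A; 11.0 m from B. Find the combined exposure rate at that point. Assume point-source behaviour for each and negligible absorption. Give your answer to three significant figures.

2.39 mSv/h

Each source contributes Iᵢ·(dᵢ/rᵢ)²; contributions add.
A: 8.61 × (1.40/11.0)² = 0.1395 mSv/h
B: 121 × (1.50/11.0)² = 2.250 mSv/h
Total = 0.1395 + 2.250 = 2.389 mSv/h.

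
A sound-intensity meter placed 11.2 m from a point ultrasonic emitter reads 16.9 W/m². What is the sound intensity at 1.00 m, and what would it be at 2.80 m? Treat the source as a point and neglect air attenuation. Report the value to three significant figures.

2120 W/m²; 270 W/m²

By the inverse-square law,
At 1.00 m: 16.9 × (11.2/1.00)² = 16.9 × 125.4 = 2119 W/m²
At 2.80 m: 2119 × (1.00/2.80)² = 2119 × 0.1276 = 270.4 W/m².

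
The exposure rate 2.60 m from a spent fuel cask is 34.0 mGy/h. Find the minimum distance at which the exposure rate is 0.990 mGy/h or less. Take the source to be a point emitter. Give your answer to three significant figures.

15.2 m

Intensity scales as (d₁/d₂)², so d₂ = d₁·√(I₁/I₂).
I₁/I₂ = 34.0/0.990 = 34.34, so d₂ = 2.60 × √34.34 = 15.24 m.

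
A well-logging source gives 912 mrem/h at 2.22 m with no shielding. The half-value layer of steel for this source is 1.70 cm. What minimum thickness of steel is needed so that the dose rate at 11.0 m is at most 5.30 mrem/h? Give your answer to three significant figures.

4.78 cm

At 11.0 m, distance alone gives 912 × (2.22/11.0)² = 912 × 0.04073 = 37.15 mrem/h.
Further attenuation needed: 37.15/5.30 = 7.009.
n = log₂(7.009) = 2.809 half-value layers.
Thickness = 2.809 × 1.70 cm = 4.775 cm.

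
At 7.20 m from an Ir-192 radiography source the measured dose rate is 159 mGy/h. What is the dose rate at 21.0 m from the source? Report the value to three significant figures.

Since intensity falls as 1/r², scaling from 7.20 m to 21.0 m:
159 × (7.20/21.0)² = 159 × 0.1176 = 18.70 mGy/h.

18.7 mGy/h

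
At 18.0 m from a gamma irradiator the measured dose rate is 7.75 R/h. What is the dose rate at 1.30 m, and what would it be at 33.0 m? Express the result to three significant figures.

1490 R/h; 2.31 R/h

By the inverse-square law,
At 1.30 m: 7.75 × (18.0/1.30)² = 7.75 × 191.7 = 1486 R/h
At 33.0 m: (1.30/33.0)² = 0.001552, so 1486 × 0.001552 = 2.306 R/h.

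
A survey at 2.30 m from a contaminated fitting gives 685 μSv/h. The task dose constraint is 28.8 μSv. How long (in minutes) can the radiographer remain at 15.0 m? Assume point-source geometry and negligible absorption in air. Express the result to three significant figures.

107 min

Intensity scales as (d₁/d₂)², so rate at 15.0 m:
(2.30/15.0)² = 0.02351, so 685 × 0.02351 = 16.10 μSv/h.
Stay time = 28.8 μSv ÷ 16.10 μSv/h = 1.789 h = 107.3 min.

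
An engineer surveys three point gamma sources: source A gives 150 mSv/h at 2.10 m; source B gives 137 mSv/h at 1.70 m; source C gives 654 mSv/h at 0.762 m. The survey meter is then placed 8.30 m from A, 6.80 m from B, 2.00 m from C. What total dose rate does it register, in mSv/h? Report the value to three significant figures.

By superposition, sum each source's inverse-square contribution:
A: 150 × (2.10/8.30)² = 9.602 mSv/h
B: 137 × (1.70/6.80)² = 8.562 mSv/h
C: 654 × (0.762/2.00)² = 94.94 mSv/h
Total = 9.602 + 8.562 + 94.94 = 113.1 mSv/h.

113 mSv/h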